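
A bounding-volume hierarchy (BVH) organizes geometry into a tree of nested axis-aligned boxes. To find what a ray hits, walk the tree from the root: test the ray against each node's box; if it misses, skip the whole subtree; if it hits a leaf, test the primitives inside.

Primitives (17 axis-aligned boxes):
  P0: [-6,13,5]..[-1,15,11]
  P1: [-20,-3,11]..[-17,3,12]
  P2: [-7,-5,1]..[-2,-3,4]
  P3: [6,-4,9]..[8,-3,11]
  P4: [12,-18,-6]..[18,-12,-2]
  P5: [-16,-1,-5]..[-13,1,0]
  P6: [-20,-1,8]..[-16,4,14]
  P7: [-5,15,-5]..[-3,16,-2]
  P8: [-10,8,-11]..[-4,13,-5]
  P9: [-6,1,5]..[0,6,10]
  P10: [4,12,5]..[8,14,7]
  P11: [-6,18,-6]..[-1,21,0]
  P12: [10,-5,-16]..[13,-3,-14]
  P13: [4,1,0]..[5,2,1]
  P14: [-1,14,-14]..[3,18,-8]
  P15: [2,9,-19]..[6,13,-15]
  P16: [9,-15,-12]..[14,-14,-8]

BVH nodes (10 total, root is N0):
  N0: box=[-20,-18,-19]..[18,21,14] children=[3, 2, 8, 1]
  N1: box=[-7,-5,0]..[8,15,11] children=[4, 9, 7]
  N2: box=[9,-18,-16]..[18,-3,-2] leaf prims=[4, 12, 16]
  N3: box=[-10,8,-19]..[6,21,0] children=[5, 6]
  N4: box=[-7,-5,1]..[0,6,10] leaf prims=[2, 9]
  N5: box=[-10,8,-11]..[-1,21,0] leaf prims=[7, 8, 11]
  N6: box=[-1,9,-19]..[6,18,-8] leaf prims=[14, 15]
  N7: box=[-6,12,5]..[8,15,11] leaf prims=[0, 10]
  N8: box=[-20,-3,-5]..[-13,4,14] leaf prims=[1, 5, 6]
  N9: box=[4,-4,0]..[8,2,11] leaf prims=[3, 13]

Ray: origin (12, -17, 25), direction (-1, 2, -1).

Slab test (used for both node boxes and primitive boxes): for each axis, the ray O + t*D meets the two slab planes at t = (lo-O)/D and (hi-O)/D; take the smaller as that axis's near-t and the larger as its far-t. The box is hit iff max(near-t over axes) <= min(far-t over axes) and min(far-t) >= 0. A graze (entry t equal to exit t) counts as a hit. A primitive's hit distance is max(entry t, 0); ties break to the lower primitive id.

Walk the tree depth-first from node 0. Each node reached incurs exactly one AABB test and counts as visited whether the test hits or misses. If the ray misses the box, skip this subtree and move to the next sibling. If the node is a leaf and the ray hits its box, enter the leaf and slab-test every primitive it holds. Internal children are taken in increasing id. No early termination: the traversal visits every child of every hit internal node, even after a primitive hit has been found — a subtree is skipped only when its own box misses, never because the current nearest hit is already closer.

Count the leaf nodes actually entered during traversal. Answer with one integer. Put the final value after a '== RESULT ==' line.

Traverse from the root:
N0 x:[-6,32] y:[-1/2,19] z:[11,44] -> hit [11,19], descend [1, 2, 3, 8]
  N1 x:[4,19] y:[6,16] z:[14,25] -> hit [14,16], descend [4, 7, 9]
    N4 x:[12,19] y:[6,23/2] z:[15,24] -> miss, prune
    N7 x:[4,18] y:[29/2,16] z:[14,20] -> hit [29/2,16] leaf, test {P0@t=15, P10(miss)}
    N9 x:[4,8] y:[13/2,19/2] z:[14,25] -> miss, prune
  N2 x:[-6,3] y:[-1/2,7] z:[27,41] -> miss, prune
  N3 x:[6,22] y:[25/2,19] z:[25,44] -> miss, prune
  N8 x:[25,32] y:[7,21/2] z:[11,30] -> miss, prune

Summary -> nodes [0, 1, 4, 7, 9, 2, 3, 8]; box-tests=8; leaf-entries=1; first=P0

== RESULT ==
1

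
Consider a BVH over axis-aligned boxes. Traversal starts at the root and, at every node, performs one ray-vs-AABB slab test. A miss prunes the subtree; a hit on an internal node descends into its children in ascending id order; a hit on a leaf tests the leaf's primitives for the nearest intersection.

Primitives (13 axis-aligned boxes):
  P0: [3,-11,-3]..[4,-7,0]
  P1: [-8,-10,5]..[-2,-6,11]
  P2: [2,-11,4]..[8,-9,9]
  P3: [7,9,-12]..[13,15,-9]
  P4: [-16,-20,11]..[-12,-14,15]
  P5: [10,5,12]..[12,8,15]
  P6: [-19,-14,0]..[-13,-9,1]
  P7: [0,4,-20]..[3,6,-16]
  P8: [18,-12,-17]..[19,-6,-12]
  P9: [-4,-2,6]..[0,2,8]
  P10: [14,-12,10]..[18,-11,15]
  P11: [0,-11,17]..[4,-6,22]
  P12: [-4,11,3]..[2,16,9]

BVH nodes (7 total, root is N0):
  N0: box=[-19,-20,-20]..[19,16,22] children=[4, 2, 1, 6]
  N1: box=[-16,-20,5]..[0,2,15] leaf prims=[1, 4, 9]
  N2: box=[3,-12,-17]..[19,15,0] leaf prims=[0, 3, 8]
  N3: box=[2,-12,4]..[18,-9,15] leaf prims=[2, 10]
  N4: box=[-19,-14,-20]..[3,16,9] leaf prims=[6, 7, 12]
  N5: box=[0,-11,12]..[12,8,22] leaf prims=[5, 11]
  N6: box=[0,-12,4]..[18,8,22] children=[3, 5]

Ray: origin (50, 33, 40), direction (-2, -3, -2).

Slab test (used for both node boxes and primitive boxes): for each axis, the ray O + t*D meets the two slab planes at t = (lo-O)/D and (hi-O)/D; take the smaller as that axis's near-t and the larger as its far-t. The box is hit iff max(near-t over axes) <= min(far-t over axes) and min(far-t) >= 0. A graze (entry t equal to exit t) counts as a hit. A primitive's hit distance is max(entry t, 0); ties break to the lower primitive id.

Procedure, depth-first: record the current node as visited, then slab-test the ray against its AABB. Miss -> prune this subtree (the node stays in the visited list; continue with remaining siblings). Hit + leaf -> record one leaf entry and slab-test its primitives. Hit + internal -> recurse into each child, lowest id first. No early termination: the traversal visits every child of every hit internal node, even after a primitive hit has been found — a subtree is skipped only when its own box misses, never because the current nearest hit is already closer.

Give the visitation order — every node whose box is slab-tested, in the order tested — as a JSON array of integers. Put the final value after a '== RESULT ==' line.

Walk:
N0 x:[31/2,69/2] y:[17/3,53/3] z:[9,30] -> hit [31/2,53/3], descend [1, 2, 4, 6]
  N1 x:[25,33] y:[31/3,53/3] z:[25/2,35/2] -> miss, prune
  N2 x:[31/2,47/2] y:[6,15] z:[20,57/2] -> miss, prune
  N4 x:[47/2,69/2] y:[17/3,47/3] z:[31/2,30] -> miss, prune
  N6 x:[16,25] y:[25/3,15] z:[9,18] -> miss, prune

Visited [0, 1, 2, 4, 6]. Tests: 5 box, 0 leaf. Nearest: miss.

== RESULT ==
[0, 1, 2, 4, 6]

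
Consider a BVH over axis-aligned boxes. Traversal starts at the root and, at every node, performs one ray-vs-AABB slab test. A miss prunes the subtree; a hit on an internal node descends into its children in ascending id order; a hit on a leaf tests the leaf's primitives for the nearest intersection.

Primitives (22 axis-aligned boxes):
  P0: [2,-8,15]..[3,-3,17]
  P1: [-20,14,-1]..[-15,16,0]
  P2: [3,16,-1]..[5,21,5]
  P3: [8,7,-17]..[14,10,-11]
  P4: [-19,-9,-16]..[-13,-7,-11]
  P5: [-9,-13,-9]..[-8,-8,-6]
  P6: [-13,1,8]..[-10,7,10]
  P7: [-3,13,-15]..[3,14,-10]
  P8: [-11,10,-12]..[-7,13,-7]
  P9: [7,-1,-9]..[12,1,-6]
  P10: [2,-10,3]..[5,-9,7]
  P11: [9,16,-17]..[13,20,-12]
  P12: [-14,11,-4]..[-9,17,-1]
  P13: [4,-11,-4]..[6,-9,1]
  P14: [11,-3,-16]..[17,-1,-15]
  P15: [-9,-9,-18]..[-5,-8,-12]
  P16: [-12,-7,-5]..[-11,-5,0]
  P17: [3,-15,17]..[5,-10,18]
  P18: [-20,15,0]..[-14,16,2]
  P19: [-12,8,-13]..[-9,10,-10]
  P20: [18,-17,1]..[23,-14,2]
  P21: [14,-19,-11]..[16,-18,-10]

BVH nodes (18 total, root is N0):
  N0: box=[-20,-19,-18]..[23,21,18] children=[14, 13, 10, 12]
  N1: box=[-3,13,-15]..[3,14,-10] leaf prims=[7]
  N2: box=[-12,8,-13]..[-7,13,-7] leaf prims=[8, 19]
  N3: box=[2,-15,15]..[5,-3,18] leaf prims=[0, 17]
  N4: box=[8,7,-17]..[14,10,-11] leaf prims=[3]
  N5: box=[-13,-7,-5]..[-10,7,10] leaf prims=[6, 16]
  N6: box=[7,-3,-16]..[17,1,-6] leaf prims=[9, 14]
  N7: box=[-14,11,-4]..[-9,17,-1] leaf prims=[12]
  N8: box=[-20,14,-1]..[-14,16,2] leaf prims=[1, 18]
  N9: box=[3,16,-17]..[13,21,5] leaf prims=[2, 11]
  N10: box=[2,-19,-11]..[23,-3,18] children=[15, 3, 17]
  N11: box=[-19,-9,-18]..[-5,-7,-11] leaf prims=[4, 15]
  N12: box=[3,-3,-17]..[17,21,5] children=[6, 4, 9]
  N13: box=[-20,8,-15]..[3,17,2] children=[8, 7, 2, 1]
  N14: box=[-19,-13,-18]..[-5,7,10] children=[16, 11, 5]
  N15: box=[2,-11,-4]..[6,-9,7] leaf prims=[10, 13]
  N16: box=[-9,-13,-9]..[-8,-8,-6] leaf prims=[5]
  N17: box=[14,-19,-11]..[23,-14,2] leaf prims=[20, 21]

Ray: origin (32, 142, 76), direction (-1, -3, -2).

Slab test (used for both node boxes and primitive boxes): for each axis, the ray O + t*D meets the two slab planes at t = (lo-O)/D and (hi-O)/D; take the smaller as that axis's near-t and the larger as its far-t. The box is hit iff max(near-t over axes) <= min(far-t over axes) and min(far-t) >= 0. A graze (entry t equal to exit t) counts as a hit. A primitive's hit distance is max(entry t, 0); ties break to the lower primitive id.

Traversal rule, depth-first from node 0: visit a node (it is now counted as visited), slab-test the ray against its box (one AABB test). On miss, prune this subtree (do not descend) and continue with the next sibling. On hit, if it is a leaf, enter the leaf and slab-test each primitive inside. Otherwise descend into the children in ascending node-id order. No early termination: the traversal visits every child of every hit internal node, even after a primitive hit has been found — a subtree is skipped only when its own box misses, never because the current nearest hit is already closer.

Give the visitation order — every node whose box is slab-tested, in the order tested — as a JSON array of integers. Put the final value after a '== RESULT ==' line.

Traverse from the root:
N0 x:[9,52] y:[121/3,161/3] z:[29,47] -> hit [121/3,47], descend [10, 12, 13, 14]
  N10 x:[9,30] y:[145/3,161/3] z:[29,87/2] -> miss, prune
  N12 x:[15,29] y:[121/3,145/3] z:[71/2,93/2] -> miss, prune
  N13 x:[29,52] y:[125/3,134/3] z:[37,91/2] -> hit [125/3,134/3], descend [1, 2, 7, 8]
    N1 x:[29,35] y:[128/3,43] z:[43,91/2] -> miss, prune
    N2 x:[39,44] y:[43,134/3] z:[83/2,89/2] -> hit [43,44] leaf, test {P8@t=43, P19@t=44}
    N7 x:[41,46] y:[125/3,131/3] z:[77/2,40] -> miss, prune
    N8 x:[46,52] y:[42,128/3] z:[37,77/2] -> miss, prune
  N14 x:[37,51] y:[45,155/3] z:[33,47] -> hit [45,47], descend [5, 11, 16]
    N5 x:[42,45] y:[45,149/3] z:[33,81/2] -> miss, prune
    N11 x:[37,51] y:[149/3,151/3] z:[87/2,47] -> miss, prune
    N16 x:[40,41] y:[50,155/3] z:[41,85/2] -> miss, prune

order=[0, 10, 12, 13, 1, 2, 7, 8, 14, 5, 11, 16]  |boxes|=12  |leaves|=1  hit=P8

== RESULT ==
[0, 10, 12, 13, 1, 2, 7, 8, 14, 5, 11, 16]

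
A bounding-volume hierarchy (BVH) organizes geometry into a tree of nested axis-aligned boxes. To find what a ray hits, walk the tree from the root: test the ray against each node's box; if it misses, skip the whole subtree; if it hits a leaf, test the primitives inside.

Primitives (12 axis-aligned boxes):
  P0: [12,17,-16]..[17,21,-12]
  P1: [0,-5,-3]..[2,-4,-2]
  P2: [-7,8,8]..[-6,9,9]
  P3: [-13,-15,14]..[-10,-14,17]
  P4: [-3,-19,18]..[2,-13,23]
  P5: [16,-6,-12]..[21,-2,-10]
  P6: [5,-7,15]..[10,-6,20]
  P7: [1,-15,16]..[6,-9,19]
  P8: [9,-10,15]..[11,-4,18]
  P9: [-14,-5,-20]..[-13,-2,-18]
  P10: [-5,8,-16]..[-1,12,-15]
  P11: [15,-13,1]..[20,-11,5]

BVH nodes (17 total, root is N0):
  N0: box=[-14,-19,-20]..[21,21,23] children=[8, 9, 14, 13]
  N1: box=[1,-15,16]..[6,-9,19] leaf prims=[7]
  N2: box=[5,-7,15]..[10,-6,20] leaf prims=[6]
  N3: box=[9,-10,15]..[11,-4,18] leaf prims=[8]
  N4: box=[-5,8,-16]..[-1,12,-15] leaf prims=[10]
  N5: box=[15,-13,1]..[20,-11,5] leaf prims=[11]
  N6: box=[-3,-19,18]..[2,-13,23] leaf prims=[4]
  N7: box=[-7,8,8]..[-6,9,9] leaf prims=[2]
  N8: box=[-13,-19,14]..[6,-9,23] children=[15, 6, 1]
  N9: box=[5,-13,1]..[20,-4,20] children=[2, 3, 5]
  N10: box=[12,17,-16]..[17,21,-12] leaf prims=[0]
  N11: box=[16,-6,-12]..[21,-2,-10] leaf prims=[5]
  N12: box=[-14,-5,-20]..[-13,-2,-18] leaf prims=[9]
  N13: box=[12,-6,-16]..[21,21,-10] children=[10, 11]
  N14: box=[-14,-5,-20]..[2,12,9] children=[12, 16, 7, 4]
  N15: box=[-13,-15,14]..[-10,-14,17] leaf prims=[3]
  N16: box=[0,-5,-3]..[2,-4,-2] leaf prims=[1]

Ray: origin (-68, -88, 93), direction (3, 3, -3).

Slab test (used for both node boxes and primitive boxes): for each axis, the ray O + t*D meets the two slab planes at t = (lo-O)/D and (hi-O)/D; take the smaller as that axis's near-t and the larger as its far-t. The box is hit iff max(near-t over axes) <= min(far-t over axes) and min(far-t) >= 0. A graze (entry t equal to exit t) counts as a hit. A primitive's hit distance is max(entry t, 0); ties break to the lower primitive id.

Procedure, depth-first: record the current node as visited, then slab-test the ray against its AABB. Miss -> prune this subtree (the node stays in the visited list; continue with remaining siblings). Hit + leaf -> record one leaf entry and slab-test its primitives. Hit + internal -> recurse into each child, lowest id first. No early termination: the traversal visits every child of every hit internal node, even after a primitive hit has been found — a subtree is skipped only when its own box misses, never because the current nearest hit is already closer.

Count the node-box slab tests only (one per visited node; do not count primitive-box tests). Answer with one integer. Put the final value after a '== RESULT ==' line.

Walk:
N0 x:[18,89/3] y:[23,109/3] z:[70/3,113/3] -> hit [70/3,89/3], descend [8, 9, 13, 14]
  N8 x:[55/3,74/3] y:[23,79/3] z:[70/3,79/3] -> hit [70/3,74/3], descend [1, 6, 15]
    N1 x:[23,74/3] y:[73/3,79/3] z:[74/3,77/3] -> hit [74/3,74/3] leaf, test {P7@t=74/3}
    N6 x:[65/3,70/3] y:[23,25] z:[70/3,25] -> hit [70/3,70/3] leaf, test {P4@t=70/3}
    N15 x:[55/3,58/3] y:[73/3,74/3] z:[76/3,79/3] -> miss, prune
  N9 x:[73/3,88/3] y:[25,28] z:[73/3,92/3] -> hit [25,28], descend [2, 3, 5]
    N2 x:[73/3,26] y:[27,82/3] z:[73/3,26] -> miss, prune
    N3 x:[77/3,79/3] y:[26,28] z:[25,26] -> hit [26,26] leaf, test {P8@t=26}
    N5 x:[83/3,88/3] y:[25,77/3] z:[88/3,92/3] -> miss, prune
  N13 x:[80/3,89/3] y:[82/3,109/3] z:[103/3,109/3] -> miss, prune
  N14 x:[18,70/3] y:[83/3,100/3] z:[28,113/3] -> miss, prune

Summary -> nodes [0, 8, 1, 6, 15, 9, 2, 3, 5, 13, 14]; box-tests=11; leaf-entries=3; first=P4

== RESULT ==
11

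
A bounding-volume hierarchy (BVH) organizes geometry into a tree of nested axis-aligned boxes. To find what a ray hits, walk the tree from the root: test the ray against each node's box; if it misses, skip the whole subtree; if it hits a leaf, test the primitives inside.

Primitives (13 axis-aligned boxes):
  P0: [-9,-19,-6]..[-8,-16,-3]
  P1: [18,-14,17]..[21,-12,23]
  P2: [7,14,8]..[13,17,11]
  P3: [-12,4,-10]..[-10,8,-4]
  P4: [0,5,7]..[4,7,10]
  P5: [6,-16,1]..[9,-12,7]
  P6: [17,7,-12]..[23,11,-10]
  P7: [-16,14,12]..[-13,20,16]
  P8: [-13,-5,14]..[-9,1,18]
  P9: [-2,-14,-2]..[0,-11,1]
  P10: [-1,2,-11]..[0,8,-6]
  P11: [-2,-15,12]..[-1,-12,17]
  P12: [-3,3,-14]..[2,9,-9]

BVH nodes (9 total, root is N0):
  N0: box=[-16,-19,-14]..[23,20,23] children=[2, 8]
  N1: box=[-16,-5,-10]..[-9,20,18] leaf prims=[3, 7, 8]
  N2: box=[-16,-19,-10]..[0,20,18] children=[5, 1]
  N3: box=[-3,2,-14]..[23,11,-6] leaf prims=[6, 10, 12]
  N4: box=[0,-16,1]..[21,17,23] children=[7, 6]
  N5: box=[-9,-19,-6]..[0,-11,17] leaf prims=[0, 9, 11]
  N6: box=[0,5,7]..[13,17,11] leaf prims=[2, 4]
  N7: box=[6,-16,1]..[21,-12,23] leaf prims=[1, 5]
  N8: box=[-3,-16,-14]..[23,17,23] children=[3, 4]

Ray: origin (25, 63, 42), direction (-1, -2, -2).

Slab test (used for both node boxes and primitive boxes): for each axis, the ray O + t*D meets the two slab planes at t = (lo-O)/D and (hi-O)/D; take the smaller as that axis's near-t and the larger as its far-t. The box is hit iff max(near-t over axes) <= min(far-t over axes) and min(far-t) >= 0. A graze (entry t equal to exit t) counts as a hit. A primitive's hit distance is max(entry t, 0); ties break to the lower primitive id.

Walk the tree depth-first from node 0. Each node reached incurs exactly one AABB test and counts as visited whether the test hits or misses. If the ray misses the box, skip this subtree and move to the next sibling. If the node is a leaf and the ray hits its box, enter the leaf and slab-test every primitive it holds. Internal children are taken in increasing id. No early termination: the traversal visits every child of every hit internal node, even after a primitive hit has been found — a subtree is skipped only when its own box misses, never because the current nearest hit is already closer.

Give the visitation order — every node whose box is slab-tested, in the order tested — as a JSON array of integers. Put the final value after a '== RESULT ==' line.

Traverse from the root:
N0 x:[2,41] y:[43/2,41] z:[19/2,28] -> hit [43/2,28], descend [2, 8]
  N2 x:[25,41] y:[43/2,41] z:[12,26] -> hit [25,26], descend [1, 5]
    N1 x:[34,41] y:[43/2,34] z:[12,26] -> miss, prune
    N5 x:[25,34] y:[37,41] z:[25/2,24] -> miss, prune
  N8 x:[2,28] y:[23,79/2] z:[19/2,28] -> hit [23,28], descend [3, 4]
    N3 x:[2,28] y:[26,61/2] z:[24,28] -> hit [26,28] leaf, test {P6(miss), P10(miss), P12@t=27}
    N4 x:[4,25] y:[23,79/2] z:[19/2,41/2] -> miss, prune

order=[0, 2, 1, 5, 8, 3, 4]  |boxes|=7  |leaves|=1  hit=P12

== RESULT ==
[0, 2, 1, 5, 8, 3, 4]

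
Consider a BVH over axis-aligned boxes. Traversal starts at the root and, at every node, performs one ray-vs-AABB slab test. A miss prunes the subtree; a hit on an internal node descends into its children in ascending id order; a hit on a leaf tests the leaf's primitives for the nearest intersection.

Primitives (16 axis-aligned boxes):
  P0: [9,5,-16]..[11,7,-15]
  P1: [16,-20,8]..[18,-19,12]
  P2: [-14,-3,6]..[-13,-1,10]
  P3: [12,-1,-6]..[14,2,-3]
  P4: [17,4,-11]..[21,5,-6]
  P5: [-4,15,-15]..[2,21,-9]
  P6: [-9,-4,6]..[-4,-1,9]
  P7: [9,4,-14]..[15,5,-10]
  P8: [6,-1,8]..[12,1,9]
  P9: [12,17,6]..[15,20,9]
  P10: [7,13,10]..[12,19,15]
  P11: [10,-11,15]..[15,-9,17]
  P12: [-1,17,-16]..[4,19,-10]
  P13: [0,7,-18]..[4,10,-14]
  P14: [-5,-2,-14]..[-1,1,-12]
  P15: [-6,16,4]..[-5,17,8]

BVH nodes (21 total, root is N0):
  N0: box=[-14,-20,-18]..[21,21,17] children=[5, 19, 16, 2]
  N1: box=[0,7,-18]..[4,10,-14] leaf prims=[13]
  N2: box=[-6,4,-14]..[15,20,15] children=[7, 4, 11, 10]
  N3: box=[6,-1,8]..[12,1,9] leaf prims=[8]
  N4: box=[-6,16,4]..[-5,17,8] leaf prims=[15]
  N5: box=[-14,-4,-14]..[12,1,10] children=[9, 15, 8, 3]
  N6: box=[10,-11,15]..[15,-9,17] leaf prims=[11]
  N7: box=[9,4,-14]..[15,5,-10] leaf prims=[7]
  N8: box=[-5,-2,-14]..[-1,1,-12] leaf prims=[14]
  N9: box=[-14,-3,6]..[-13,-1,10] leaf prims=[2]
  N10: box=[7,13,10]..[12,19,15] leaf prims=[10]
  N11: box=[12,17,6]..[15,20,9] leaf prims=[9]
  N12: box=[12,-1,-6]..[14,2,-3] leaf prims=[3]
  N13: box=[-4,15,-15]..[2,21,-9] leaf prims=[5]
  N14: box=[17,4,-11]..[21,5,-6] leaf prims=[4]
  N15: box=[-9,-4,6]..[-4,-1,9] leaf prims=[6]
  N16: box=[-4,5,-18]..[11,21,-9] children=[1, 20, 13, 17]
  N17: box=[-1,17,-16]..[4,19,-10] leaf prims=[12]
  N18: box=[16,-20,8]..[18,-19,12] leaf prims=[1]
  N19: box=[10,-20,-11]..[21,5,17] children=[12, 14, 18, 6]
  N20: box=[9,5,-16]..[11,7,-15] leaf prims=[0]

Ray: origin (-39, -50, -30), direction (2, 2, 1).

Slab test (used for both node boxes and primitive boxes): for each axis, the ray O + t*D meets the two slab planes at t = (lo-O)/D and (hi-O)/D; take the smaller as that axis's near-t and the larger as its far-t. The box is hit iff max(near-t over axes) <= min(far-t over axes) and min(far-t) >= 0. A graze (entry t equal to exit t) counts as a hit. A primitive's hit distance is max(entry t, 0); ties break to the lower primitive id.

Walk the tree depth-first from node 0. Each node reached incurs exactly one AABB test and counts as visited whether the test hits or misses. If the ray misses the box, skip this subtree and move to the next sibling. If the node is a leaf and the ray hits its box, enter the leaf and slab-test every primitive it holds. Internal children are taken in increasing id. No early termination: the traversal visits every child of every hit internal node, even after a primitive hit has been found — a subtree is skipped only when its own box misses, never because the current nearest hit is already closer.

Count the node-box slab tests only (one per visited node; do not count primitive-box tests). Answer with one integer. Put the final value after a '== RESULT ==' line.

Trace the traversal:
N0 x:[25/2,30] y:[15,71/2] z:[12,47] -> hit [15,30], descend [2, 5, 16, 19]
  N2 x:[33/2,27] y:[27,35] z:[16,45] -> hit [27,27], descend [4, 7, 10, 11]
    N4 x:[33/2,17] y:[33,67/2] z:[34,38] -> miss, prune
    N7 x:[24,27] y:[27,55/2] z:[16,20] -> miss, prune
    N10 x:[23,51/2] y:[63/2,69/2] z:[40,45] -> miss, prune
    N11 x:[51/2,27] y:[67/2,35] z:[36,39] -> miss, prune
  N5 x:[25/2,51/2] y:[23,51/2] z:[16,40] -> hit [23,51/2], descend [3, 8, 9, 15]
    N3 x:[45/2,51/2] y:[49/2,51/2] z:[38,39] -> miss, prune
    N8 x:[17,19] y:[24,51/2] z:[16,18] -> miss, prune
    N9 x:[25/2,13] y:[47/2,49/2] z:[36,40] -> miss, prune
    N15 x:[15,35/2] y:[23,49/2] z:[36,39] -> miss, prune
  N16 x:[35/2,25] y:[55/2,71/2] z:[12,21] -> miss, prune
  N19 x:[49/2,30] y:[15,55/2] z:[19,47] -> hit [49/2,55/2], descend [6, 12, 14, 18]
    N6 x:[49/2,27] y:[39/2,41/2] z:[45,47] -> miss, prune
    N12 x:[51/2,53/2] y:[49/2,26] z:[24,27] -> hit [51/2,26] leaf, test {P3@t=51/2}
    N14 x:[28,30] y:[27,55/2] z:[19,24] -> miss, prune
    N18 x:[55/2,57/2] y:[15,31/2] z:[38,42] -> miss, prune

Visited [0, 2, 4, 7, 10, 11, 5, 3, 8, 9, 15, 16, 19, 6, 12, 14, 18]. Tests: 17 box, 1 leaf. Nearest: P3.

== RESULT ==
17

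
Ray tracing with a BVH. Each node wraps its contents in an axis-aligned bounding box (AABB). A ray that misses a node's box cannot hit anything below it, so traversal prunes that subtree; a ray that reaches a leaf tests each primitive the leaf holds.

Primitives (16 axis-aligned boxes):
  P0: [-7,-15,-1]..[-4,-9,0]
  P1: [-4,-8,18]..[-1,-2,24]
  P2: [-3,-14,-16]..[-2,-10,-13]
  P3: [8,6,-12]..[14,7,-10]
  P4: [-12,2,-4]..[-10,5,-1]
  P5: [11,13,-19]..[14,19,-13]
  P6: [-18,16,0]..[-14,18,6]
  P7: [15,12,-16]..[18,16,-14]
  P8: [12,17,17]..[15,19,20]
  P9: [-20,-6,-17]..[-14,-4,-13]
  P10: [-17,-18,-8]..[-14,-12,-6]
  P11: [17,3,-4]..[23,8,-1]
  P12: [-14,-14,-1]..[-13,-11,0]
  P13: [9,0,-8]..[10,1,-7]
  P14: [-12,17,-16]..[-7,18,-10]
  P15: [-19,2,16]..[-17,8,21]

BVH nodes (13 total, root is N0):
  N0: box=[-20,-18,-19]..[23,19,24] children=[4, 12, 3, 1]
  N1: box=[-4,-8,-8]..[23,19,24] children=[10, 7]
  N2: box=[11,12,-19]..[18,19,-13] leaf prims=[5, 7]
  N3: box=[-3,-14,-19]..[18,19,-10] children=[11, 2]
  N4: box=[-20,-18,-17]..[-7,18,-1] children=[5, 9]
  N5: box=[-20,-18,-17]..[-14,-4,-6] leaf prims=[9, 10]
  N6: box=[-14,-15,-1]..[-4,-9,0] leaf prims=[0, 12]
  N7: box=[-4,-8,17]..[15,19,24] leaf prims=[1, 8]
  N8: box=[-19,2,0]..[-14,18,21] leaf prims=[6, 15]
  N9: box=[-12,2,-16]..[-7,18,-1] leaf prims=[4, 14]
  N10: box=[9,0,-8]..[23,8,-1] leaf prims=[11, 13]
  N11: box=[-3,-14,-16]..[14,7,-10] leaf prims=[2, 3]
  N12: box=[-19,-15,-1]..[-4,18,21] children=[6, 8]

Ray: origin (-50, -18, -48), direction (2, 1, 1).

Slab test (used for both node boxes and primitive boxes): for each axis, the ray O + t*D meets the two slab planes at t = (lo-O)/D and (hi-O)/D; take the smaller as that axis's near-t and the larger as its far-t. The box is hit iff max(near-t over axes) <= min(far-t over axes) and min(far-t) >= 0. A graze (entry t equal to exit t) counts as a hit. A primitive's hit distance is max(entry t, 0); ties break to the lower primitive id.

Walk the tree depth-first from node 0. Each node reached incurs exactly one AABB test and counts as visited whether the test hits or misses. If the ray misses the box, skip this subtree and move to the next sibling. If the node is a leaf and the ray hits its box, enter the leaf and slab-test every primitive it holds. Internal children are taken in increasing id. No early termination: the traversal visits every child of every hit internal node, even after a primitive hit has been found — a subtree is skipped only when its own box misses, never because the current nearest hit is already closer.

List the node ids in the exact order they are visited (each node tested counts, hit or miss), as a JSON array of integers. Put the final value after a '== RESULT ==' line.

Walk:
N0 x:[15,73/2] y:[0,37] z:[29,72] -> hit [29,73/2], descend [1, 3, 4, 12]
  N1 x:[23,73/2] y:[10,37] z:[40,72] -> miss, prune
  N3 x:[47/2,34] y:[4,37] z:[29,38] -> hit [29,34], descend [2, 11]
    N2 x:[61/2,34] y:[30,37] z:[29,35] -> hit [61/2,34] leaf, test {P5@t=31, P7@t=65/2}
    N11 x:[47/2,32] y:[4,25] z:[32,38] -> miss, prune
  N4 x:[15,43/2] y:[0,36] z:[31,47] -> miss, prune
  N12 x:[31/2,23] y:[3,36] z:[47,69] -> miss, prune

Visited [0, 1, 3, 2, 11, 4, 12]. Tests: 7 box, 1 leaf. Nearest: P5.

== RESULT ==
[0, 1, 3, 2, 11, 4, 12]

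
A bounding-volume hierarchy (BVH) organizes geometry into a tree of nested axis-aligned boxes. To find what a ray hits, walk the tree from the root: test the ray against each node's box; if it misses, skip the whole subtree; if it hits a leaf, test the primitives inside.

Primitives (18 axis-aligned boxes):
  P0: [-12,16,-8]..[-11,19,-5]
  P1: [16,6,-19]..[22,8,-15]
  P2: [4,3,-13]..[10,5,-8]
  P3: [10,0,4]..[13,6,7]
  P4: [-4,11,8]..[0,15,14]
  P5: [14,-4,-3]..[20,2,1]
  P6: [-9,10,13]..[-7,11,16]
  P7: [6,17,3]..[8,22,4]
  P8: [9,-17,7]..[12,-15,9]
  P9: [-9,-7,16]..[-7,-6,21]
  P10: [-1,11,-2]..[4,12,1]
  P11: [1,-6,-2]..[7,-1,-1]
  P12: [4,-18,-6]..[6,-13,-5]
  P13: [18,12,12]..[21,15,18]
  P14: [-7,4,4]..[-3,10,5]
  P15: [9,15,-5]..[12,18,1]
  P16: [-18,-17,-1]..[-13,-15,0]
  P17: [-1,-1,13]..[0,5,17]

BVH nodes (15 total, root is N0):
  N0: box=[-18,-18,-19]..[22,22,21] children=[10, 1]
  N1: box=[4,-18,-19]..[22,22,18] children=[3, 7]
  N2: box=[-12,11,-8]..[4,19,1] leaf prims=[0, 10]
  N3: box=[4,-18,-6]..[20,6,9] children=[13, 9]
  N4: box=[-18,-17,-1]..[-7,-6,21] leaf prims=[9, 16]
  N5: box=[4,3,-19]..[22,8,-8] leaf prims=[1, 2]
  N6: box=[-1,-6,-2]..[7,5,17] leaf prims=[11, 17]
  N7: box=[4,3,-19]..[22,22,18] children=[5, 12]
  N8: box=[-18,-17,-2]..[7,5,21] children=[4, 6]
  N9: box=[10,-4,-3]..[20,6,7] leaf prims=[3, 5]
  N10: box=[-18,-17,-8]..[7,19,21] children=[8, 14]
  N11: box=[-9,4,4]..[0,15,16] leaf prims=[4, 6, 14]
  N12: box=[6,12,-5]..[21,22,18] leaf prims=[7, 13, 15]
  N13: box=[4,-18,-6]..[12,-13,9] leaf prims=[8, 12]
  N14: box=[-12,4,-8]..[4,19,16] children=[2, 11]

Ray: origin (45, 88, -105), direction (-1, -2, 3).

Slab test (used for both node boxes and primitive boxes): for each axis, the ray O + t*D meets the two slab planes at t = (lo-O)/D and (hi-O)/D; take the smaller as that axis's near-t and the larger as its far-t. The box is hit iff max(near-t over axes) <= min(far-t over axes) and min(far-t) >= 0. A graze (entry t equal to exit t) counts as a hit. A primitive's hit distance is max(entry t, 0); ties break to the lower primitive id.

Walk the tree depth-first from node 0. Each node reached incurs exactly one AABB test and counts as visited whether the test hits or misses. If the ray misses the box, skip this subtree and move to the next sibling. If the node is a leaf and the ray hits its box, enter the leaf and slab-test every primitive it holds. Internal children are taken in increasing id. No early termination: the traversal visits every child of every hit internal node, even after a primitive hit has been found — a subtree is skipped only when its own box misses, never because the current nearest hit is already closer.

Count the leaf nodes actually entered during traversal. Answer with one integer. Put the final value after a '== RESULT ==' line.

Walk:
N0 x:[23,63] y:[33,53] z:[86/3,42] -> hit [33,42], descend [1, 10]
  N1 x:[23,41] y:[33,53] z:[86/3,41] -> hit [33,41], descend [3, 7]
    N3 x:[25,41] y:[41,53] z:[33,38] -> miss, prune
    N7 x:[23,41] y:[33,85/2] z:[86/3,41] -> hit [33,41], descend [5, 12]
      N5 x:[23,41] y:[40,85/2] z:[86/3,97/3] -> miss, prune
      N12 x:[24,39] y:[33,38] z:[100/3,41] -> hit [100/3,38] leaf, test {P7(miss), P13(miss), P15@t=35}
  N10 x:[38,63] y:[69/2,105/2] z:[97/3,42] -> hit [38,42], descend [8, 14]
    N8 x:[38,63] y:[83/2,105/2] z:[103/3,42] -> hit [83/2,42], descend [4, 6]
      N4 x:[52,63] y:[47,105/2] z:[104/3,42] -> miss, prune
      N6 x:[38,46] y:[83/2,47] z:[103/3,122/3] -> miss, prune
    N14 x:[41,57] y:[69/2,42] z:[97/3,121/3] -> miss, prune

order=[0, 1, 3, 7, 5, 12, 10, 8, 4, 6, 14]  |boxes|=11  |leaves|=1  hit=P15

== RESULT ==
1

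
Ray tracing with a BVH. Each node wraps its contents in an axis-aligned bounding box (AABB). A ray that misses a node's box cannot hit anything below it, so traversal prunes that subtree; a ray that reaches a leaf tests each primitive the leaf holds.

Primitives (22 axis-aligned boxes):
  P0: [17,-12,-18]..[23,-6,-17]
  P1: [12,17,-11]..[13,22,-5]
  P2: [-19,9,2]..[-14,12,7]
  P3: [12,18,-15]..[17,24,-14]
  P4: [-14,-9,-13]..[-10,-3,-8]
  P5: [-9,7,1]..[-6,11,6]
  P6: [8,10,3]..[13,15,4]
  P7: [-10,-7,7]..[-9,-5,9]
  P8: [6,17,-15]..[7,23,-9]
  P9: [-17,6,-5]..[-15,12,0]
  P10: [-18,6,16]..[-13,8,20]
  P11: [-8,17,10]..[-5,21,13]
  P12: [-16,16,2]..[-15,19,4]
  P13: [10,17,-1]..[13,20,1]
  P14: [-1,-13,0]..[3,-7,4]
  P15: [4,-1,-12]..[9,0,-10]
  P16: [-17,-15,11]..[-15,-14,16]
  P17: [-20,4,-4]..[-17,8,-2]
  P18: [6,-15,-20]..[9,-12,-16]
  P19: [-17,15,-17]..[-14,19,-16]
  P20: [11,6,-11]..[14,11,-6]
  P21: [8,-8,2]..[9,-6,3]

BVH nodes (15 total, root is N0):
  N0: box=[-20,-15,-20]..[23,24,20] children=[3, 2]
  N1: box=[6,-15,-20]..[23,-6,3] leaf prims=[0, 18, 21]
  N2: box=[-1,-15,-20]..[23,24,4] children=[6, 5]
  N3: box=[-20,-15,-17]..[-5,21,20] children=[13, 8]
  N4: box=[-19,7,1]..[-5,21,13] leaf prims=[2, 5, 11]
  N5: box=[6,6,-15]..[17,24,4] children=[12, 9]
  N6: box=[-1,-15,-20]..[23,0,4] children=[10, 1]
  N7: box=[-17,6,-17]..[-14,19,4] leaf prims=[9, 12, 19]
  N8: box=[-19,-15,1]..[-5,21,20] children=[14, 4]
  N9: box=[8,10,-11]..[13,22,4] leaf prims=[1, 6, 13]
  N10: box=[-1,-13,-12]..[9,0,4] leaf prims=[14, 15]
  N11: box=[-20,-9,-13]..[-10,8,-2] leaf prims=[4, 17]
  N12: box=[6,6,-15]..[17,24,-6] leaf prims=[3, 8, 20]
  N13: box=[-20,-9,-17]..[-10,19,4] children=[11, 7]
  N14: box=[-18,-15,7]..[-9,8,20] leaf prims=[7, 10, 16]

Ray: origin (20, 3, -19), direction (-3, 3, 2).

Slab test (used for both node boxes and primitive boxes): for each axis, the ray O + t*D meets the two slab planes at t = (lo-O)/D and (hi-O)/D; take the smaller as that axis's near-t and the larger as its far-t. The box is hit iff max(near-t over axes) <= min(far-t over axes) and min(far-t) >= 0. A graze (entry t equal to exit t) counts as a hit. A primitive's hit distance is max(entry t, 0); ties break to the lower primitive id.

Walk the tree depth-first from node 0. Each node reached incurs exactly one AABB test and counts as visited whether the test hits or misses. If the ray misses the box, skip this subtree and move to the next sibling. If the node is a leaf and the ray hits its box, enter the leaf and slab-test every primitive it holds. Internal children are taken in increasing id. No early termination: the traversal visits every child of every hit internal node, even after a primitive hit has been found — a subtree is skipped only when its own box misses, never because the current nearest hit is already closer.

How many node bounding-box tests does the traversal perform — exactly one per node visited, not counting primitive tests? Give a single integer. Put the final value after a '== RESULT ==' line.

Walk:
N0 x:[-1,40/3] y:[-6,7] z:[-1/2,39/2] -> hit [-1/2,7], descend [2, 3]
  N2 x:[-1,7] y:[-6,7] z:[-1/2,23/2] -> hit [-1/2,7], descend [5, 6]
    N5 x:[1,14/3] y:[1,7] z:[2,23/2] -> hit [2,14/3], descend [9, 12]
      N9 x:[7/3,4] y:[7/3,19/3] z:[4,23/2] -> hit [4,4] leaf, test {P1(miss), P6(miss), P13(miss)}
      N12 x:[1,14/3] y:[1,7] z:[2,13/2] -> hit [2,14/3] leaf, test {P3(miss), P8@t=14/3, P20(miss)}
    N6 x:[-1,7] y:[-6,-1] z:[-1/2,23/2] -> miss, prune
  N3 x:[25/3,40/3] y:[-6,6] z:[1,39/2] -> miss, prune

7 AABB tests over nodes [0, 2, 5, 9, 12, 6, 3]; 2 leaves entered; closest P8.

== RESULT ==
7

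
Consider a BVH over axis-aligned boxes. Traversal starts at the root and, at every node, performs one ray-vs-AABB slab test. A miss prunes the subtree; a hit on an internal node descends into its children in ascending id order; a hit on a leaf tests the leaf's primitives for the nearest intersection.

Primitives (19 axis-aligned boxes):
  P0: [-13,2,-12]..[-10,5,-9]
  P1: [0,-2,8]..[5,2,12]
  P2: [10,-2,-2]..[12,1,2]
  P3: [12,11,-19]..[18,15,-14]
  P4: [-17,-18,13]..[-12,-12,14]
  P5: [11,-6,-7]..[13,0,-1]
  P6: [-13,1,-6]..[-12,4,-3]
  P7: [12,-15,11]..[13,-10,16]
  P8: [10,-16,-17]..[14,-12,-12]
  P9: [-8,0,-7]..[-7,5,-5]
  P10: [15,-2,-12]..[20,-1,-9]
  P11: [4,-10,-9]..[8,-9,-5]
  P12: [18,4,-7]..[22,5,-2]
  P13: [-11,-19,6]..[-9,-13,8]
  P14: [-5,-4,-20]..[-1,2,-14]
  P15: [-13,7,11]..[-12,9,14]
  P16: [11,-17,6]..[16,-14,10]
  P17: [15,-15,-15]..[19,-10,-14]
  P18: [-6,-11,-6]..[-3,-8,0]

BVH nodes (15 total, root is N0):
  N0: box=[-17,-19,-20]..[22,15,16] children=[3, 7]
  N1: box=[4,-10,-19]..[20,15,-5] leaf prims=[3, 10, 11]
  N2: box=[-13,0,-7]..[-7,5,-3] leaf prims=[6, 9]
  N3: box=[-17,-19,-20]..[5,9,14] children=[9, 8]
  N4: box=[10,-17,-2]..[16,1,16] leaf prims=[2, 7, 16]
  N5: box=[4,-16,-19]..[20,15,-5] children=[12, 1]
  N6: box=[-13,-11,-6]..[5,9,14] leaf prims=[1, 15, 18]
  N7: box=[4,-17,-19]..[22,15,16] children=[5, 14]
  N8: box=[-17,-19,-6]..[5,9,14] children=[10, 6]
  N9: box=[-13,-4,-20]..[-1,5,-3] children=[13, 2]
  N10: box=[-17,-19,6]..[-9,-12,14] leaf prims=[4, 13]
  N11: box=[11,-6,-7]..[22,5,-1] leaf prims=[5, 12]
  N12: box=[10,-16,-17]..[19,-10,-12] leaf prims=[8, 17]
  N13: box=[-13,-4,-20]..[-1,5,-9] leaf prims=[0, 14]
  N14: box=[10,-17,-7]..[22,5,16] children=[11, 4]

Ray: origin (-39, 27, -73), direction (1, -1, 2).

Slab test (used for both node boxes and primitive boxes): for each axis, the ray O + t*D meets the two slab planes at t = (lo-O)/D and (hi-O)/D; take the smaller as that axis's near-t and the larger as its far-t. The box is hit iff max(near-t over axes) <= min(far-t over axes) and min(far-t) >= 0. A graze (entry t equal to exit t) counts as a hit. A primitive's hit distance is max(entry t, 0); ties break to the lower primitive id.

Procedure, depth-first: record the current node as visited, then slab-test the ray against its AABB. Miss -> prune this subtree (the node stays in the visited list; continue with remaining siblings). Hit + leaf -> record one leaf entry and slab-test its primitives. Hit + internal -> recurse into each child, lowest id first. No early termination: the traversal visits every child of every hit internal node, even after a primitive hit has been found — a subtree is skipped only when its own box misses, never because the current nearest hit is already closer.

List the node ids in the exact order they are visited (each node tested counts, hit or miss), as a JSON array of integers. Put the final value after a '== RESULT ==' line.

Trace the traversal:
N0 x:[22,61] y:[12,46] z:[53/2,89/2] -> hit [53/2,89/2], descend [3, 7]
  N3 x:[22,44] y:[18,46] z:[53/2,87/2] -> hit [53/2,87/2], descend [8, 9]
    N8 x:[22,44] y:[18,46] z:[67/2,87/2] -> hit [67/2,87/2], descend [6, 10]
      N6 x:[26,44] y:[18,38] z:[67/2,87/2] -> hit [67/2,38] leaf, test {P1(miss), P15(miss), P18@t=35}
      N10 x:[22,30] y:[39,46] z:[79/2,87/2] -> miss, prune
    N9 x:[26,38] y:[22,31] z:[53/2,35] -> hit [53/2,31], descend [2, 13]
      N2 x:[26,32] y:[22,27] z:[33,35] -> miss, prune
      N13 x:[26,38] y:[22,31] z:[53/2,32] -> hit [53/2,31] leaf, test {P0(miss), P14(miss)}
  N7 x:[43,61] y:[12,44] z:[27,89/2] -> hit [43,44], descend [5, 14]
    N5 x:[43,59] y:[12,43] z:[27,34] -> miss, prune
    N14 x:[49,61] y:[22,44] z:[33,89/2] -> miss, prune

11 AABB tests over nodes [0, 3, 8, 6, 10, 9, 2, 13, 7, 5, 14]; 2 leaves entered; closest P18.

== RESULT ==
[0, 3, 8, 6, 10, 9, 2, 13, 7, 5, 14]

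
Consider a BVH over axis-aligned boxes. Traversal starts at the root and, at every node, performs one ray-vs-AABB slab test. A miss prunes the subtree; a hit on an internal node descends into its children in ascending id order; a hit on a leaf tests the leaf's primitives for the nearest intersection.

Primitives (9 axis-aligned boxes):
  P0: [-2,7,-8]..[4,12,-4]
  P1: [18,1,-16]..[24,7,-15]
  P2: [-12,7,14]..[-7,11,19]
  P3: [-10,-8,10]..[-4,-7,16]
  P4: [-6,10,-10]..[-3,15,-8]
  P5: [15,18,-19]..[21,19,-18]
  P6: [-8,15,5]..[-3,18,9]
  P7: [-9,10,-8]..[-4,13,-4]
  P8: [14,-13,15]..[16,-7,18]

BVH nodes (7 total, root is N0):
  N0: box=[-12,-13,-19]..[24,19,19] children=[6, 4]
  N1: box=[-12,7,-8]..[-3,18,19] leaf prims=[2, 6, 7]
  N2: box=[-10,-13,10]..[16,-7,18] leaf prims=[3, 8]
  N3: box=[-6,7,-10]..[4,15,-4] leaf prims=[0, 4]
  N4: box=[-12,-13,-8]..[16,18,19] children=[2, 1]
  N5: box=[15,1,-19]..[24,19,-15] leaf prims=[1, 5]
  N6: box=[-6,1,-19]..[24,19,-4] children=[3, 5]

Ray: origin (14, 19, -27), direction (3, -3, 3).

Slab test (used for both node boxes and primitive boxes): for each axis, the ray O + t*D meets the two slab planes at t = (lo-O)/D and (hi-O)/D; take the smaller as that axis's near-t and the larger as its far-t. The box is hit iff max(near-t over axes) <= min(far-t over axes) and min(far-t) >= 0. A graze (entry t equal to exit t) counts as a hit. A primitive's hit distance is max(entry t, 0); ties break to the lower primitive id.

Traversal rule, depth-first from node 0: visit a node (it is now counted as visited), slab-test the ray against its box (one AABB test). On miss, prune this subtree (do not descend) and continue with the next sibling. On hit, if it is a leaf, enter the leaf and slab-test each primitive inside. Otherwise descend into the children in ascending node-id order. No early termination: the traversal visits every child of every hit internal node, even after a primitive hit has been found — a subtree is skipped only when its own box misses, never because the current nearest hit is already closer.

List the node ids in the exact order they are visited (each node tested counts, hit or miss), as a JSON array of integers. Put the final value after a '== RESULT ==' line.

Traverse from the root:
N0 x:[-26/3,10/3] y:[0,32/3] z:[8/3,46/3] -> hit [8/3,10/3], descend [4, 6]
  N4 x:[-26/3,2/3] y:[1/3,32/3] z:[19/3,46/3] -> miss, prune
  N6 x:[-20/3,10/3] y:[0,6] z:[8/3,23/3] -> hit [8/3,10/3], descend [3, 5]
    N3 x:[-20/3,-10/3] y:[4/3,4] z:[17/3,23/3] -> miss, prune
    N5 x:[1/3,10/3] y:[0,6] z:[8/3,4] -> hit [8/3,10/3] leaf, test {P1(miss), P5(miss)}

Summary -> nodes [0, 4, 6, 3, 5]; box-tests=5; leaf-entries=1; first=miss

== RESULT ==
[0, 4, 6, 3, 5]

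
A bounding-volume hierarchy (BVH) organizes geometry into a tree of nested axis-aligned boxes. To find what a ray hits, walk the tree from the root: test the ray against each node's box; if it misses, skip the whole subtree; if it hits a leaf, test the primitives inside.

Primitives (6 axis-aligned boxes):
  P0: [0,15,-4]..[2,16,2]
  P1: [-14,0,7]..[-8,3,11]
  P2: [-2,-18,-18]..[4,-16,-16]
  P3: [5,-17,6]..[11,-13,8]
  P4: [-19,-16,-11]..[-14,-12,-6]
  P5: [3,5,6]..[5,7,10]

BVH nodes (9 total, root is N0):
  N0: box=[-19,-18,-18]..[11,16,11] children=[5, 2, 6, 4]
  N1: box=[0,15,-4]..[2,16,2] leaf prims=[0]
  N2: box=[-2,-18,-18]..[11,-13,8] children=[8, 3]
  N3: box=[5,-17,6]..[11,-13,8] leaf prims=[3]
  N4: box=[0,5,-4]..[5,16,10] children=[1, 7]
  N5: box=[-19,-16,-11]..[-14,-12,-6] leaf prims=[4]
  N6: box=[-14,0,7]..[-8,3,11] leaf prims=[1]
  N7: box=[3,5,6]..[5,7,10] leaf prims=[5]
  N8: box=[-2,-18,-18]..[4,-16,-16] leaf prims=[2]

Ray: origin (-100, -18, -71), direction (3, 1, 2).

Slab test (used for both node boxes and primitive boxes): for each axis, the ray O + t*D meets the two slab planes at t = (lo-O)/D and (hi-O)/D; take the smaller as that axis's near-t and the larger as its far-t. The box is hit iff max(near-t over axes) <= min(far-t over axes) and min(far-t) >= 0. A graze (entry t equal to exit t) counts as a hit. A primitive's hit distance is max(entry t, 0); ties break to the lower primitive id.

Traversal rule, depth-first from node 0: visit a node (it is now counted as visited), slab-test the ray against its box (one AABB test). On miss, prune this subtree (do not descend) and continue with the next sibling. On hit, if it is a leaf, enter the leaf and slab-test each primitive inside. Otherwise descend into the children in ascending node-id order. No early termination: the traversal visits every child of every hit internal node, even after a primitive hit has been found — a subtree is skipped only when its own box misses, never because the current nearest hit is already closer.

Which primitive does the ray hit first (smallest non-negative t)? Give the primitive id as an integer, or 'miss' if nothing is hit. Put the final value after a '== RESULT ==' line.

Trace the traversal:
N0 x:[27,37] y:[0,34] z:[53/2,41] -> hit [27,34], descend [2, 4, 5, 6]
  N2 x:[98/3,37] y:[0,5] z:[53/2,79/2] -> miss, prune
  N4 x:[100/3,35] y:[23,34] z:[67/2,81/2] -> hit [67/2,34], descend [1, 7]
    N1 x:[100/3,34] y:[33,34] z:[67/2,73/2] -> hit [67/2,34] leaf, test {P0@t=67/2}
    N7 x:[103/3,35] y:[23,25] z:[77/2,81/2] -> miss, prune
  N5 x:[27,86/3] y:[2,6] z:[30,65/2] -> miss, prune
  N6 x:[86/3,92/3] y:[18,21] z:[39,41] -> miss, prune

Visited [0, 2, 4, 1, 7, 5, 6]. Tests: 7 box, 1 leaf. Nearest: P0.

== RESULT ==
0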